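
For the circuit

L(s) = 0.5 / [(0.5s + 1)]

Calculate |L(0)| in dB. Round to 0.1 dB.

L(0) = 0.5 · 1 / 1 = 0.5
20 log₁₀(0.5) ≈ -6.02 dB

-6.0 dB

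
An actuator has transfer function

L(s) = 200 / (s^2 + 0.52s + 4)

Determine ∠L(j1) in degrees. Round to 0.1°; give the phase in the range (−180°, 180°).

-9.8°

At s = jω = j1:
quadratic: (j1)² + 0.52·j1 + 4 = 3 + j0.52 → |·| ≈ 3.0447, ∠ ≈ 9.83°
∠L = 0.00° − 9.83° = -9.83°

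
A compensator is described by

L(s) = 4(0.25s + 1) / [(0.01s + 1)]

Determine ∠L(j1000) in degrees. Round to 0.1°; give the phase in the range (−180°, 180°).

5.5°

At ω = 1000 rad/s:
zero (1 + j1000·0.25) = 1 + j250 → |·| ≈ 250, ∠ ≈ 89.77°
pole (1 + j1000·0.01) = 1 + j10 → |·| ≈ 10.05, ∠ ≈ 84.29°
∠L = (89.77°) − (84.29°) = 5.48°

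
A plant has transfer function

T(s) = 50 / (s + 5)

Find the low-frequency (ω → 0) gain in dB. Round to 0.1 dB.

T(0) = 50 / (5) = 10
20 log₁₀(10) ≈ 20.00 dB

20.0 dB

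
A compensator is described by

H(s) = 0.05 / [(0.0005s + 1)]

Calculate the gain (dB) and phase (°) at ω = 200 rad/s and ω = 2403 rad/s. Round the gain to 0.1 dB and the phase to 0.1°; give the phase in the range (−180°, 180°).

ω = 200: -26.1 dB, -5.7°; ω = 2403: -29.9 dB, -50.2°

At ω = 200 rad/s:
pole (1 + j200·0.0005) = 1 + j0.1 → |·| ≈ 1.005, ∠ ≈ 5.71°
|H| = 0.05 · 1 / (1.005) ≈ 0.049751
Gain = 20 log₁₀(0.049751) ≈ -26.06 dB
∠H = (0°) − (5.71°) = -5.71°

At ω = 2403 rad/s:
pole (1 + j2403·0.0005) = 1 + j1.2015 → |·| ≈ 1.5632, ∠ ≈ 50.23°
|H| = 0.05 · 1 / (1.5632) ≈ 0.031986
Gain = 20 log₁₀(0.031986) ≈ -29.90 dB
∠H = (0°) − (50.23°) = -50.23°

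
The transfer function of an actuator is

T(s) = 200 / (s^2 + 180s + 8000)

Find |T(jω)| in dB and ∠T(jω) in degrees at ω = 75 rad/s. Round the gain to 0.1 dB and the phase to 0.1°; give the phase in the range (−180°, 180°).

Substitute s = j75:
Numerator: 200 = 200 + j0
Denominator: (j75)^2 + 180(j75) + 8000 = 2375 + j13500
|N| = √(200² + 0²) ≈ 200, ∠N ≈ 0.00°
|D| = √(2375² + 13500²) ≈ 13707, ∠D ≈ 80.02°
|T| = 200 / 13707 ≈ 0.014591
Gain = 20 log₁₀(0.014591) ≈ -36.72 dB
∠T = 0.00° − 80.02° = -80.02°

-36.7 dB, -80.0°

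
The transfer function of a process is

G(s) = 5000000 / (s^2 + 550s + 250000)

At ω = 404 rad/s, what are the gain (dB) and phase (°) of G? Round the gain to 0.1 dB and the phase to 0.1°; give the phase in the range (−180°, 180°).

26.4 dB, -68.7°

At s = jω = j404:
quadratic: (j404)² + 550·j404 + 250000 = 86784 + j222200 → |·| ≈ 2.3855e+05, ∠ ≈ 68.67°
|G| = 5000000 / 2.3855e+05 ≈ 20.96
Gain = 20 log₁₀(20.96) ≈ 26.43 dB
∠G = 0.00° − 68.67° = -68.67°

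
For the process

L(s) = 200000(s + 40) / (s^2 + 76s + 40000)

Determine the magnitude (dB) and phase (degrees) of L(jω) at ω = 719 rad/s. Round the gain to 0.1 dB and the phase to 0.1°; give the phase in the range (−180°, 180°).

At s = jω = j719:
zero (s+40): 40 + j719 → |·| = √(40²+719²) = √518561 ≈ 720.11, ∠ = arctan(719/40) ≈ 86.82°
quadratic: (j719)² + 76·j719 + 40000 = -476961 + j54644 → |·| ≈ 4.8008e+05, ∠ ≈ 173.46°
|L| = 200000 · 720.11 / 4.8008e+05 ≈ 300
Gain = 20 log₁₀(300) ≈ 49.54 dB
∠L = 86.82° − 173.46° = -86.64°

49.5 dB, -86.6°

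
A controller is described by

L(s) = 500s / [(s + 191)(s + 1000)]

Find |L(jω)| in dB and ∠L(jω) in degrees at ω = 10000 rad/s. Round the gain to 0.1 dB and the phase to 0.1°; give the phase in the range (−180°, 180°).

-26.1 dB, -83.2°

At s = jω = j10000:
zero at origin: s = j10000 → |·| = 10000, ∠ = 90.00°
pole (s+191): 191 + j10000 → |·| = √(191²+10000²) = √100036481 ≈ 10002, ∠ = arctan(10000/191) ≈ 88.91°
pole (s+1000): 1000 + j10000 → |·| = √(1000²+10000²) = √101000000 ≈ 10050, ∠ = arctan(10000/1000) ≈ 84.29°
|L| = 500 · 10000 / 1.0052e+08 ≈ 0.049741
Gain = 20 log₁₀(0.049741) ≈ -26.07 dB
∠L = 90.00° − 173.20° = -83.20°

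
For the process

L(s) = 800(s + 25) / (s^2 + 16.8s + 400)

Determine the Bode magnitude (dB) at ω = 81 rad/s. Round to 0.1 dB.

At s = jω = j81:
zero (s+25): 25 + j81 → |·| = √(25²+81²) = √7186 ≈ 84.77, ∠ = arctan(81/25) ≈ 72.85°
quadratic: (j81)² + 16.8·j81 + 400 = -6161 + j1360.8 → |·| ≈ 6309.5, ∠ ≈ 167.54°
|L| = 800 · 84.77 / 6309.5 ≈ 10.748
Gain = 20 log₁₀(10.748) ≈ 20.63 dB

20.6 dB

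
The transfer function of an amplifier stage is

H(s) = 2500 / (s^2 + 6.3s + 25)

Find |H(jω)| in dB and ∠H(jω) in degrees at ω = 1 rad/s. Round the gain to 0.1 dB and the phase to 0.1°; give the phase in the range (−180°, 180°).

At s = jω = j1:
quadratic: (j1)² + 6.3·j1 + 25 = 24 + j6.3 → |·| ≈ 24.813, ∠ ≈ 14.71°
|H| = 2500 / 24.813 ≈ 100.75
Gain = 20 log₁₀(100.75) ≈ 40.06 dB
∠H = 0.00° − 14.71° = -14.71°

40.1 dB, -14.7°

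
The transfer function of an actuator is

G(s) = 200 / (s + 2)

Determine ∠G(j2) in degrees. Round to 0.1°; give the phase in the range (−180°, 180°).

-45.0°

At s = jω = j2:
pole (s+2): 2 + j2 → |·| = √(2²+2²) = √8 ≈ 2.8284, ∠ = arctan(2/2) ≈ 45.00°
∠G = 0.00° − 45.00° = -45.00°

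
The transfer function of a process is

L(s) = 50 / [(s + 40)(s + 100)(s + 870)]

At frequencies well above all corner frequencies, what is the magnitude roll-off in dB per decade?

-60 dB/decade

Each pole contributes −20 dB/decade at high frequency; each zero contributes +20 dB/decade.
Net: 0 zero(s) − 3 pole(s) → -60 dB/decade.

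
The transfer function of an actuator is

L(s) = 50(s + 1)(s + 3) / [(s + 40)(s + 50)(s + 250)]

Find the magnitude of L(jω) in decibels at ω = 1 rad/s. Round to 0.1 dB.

-67.0 dB

At s = jω = j1:
zero (s+1): 1 + j1 → |·| = √(1²+1²) = √2 ≈ 1.4142, ∠ = arctan(1/1) ≈ 45.00°
zero (s+3): 3 + j1 → |·| = √(3²+1²) = √10 ≈ 3.1623, ∠ = arctan(1/3) ≈ 18.43°
pole (s+40): 40 + j1 → |·| = √(40²+1²) = √1601 ≈ 40.012, ∠ = arctan(1/40) ≈ 1.43°
pole (s+50): 50 + j1 → |·| = √(50²+1²) = √2501 ≈ 50.01, ∠ = arctan(1/50) ≈ 1.15°
pole (s+250): 250 + j1 → |·| = √(250²+1²) = √62501 ≈ 250, ∠ = arctan(1/250) ≈ 0.23°
|L| = 50 · 4.4721 / 5.0025e+05 ≈ 0.00044699
Gain = 20 log₁₀(0.00044699) ≈ -66.99 dB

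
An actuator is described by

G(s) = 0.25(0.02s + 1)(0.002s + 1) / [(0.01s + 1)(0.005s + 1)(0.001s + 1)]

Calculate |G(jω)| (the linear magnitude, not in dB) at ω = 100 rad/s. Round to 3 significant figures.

At ω = 100 rad/s:
zero (1 + j100·0.02) = 1 + j2 → |·| ≈ 2.2361, ∠ ≈ 63.43°
zero (1 + j100·0.002) = 1 + j0.2 → |·| ≈ 1.0198, ∠ ≈ 11.31°
pole (1 + j100·0.01) = 1 + j1 → |·| ≈ 1.4142, ∠ ≈ 45.00°
pole (1 + j100·0.005) = 1 + j0.5 → |·| ≈ 1.118, ∠ ≈ 26.57°
pole (1 + j100·0.001) = 1 + j0.1 → |·| ≈ 1.005, ∠ ≈ 5.71°
|G| = 0.25 · 2.2361 · 1.0198 / (1.4142 · 1.118 · 1.005) ≈ 0.35878

0.359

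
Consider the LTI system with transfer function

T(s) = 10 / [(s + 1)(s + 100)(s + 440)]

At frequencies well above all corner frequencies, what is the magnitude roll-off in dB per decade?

-60 dB/decade

Each pole contributes −20 dB/decade at high frequency; each zero contributes +20 dB/decade.
Net: 0 zero(s) − 3 pole(s) → -60 dB/decade.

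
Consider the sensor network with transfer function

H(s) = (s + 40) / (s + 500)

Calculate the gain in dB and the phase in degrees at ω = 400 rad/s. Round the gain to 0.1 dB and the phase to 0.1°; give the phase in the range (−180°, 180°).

-4.0 dB, 45.6°

Substitute s = j400:
Numerator: (j400) + 40 = 40 + j400
Denominator: (j400) + 500 = 500 + j400
|N| = √(40² + 400²) ≈ 402, ∠N ≈ 84.29°
|D| = √(500² + 400²) ≈ 640.31, ∠D ≈ 38.66°
|H| = 402 / 640.31 ≈ 0.62782
Gain = 20 log₁₀(0.62782) ≈ -4.04 dB
∠H = 84.29° − 38.66° = 45.63°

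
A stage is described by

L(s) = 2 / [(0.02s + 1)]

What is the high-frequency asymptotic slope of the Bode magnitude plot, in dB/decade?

Each pole contributes −20 dB/decade at high frequency; each zero contributes +20 dB/decade.
Net: 0 zero(s) − 1 pole(s) → -20 dB/decade.

-20 dB/decade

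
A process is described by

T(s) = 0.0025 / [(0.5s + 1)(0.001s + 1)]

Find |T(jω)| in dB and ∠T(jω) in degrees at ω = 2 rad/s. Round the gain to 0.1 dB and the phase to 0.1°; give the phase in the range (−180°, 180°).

-55.1 dB, -45.1°

At ω = 2 rad/s:
pole (1 + j2·0.5) = 1 + j1 → |·| ≈ 1.4142, ∠ ≈ 45.00°
pole (1 + j2·0.001) = 1 + j0.002 → |·| ≈ 1, ∠ ≈ 0.11°
|T| = 0.0025 · 1 / (1.4142 · 1) ≈ 0.0017678
Gain = 20 log₁₀(0.0017678) ≈ -55.05 dB
∠T = (0°) − (45.00° + 0.11°) = -45.11°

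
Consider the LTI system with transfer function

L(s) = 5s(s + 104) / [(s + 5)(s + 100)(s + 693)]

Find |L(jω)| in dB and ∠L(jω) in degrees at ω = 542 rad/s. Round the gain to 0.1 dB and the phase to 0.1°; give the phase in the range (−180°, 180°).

At s = jω = j542:
zero (s+104): 104 + j542 → |·| = √(104²+542²) = √304580 ≈ 551.89, ∠ = arctan(542/104) ≈ 79.14°
zero at origin: s = j542 → |·| = 542, ∠ = 90.00°
pole (s+5): 5 + j542 → |·| = √(5²+542²) = √293789 ≈ 542.02, ∠ = arctan(542/5) ≈ 89.47°
pole (s+100): 100 + j542 → |·| = √(100²+542²) = √303764 ≈ 551.15, ∠ = arctan(542/100) ≈ 79.55°
pole (s+693): 693 + j542 → |·| = √(693²+542²) = √774013 ≈ 879.78, ∠ = arctan(542/693) ≈ 38.03°
|L| = 5 · 2.9912e+05 / 2.6282e+08 ≈ 0.0056906
Gain = 20 log₁₀(0.0056906) ≈ -44.90 dB
∠L = 169.14° − 207.05° = -37.91°

-44.9 dB, -37.9°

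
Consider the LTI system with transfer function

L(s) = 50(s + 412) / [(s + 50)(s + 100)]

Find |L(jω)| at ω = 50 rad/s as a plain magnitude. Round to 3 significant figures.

2.62

At s = jω = j50:
zero (s+412): 412 + j50 → |·| = √(412²+50²) = √172244 ≈ 415.02, ∠ = arctan(50/412) ≈ 6.92°
pole (s+50): 50 + j50 → |·| = √(50²+50²) = √5000 ≈ 70.711, ∠ = arctan(50/50) ≈ 45.00°
pole (s+100): 100 + j50 → |·| = √(100²+50²) = √12500 ≈ 111.8, ∠ = arctan(50/100) ≈ 26.57°
|L| = 50 · 415.02 / 7905.5 ≈ 2.6249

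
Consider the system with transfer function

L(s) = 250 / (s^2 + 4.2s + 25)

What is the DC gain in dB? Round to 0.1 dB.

L(0) = 250 / 25 = 10
20 log₁₀(10) ≈ 20.00 dB

20.0 dB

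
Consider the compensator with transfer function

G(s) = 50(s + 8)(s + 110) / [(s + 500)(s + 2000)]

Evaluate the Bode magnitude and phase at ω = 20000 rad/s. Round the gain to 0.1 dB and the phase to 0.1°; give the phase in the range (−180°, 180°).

33.9 dB, 6.8°

At s = jω = j20000:
zero (s+8): 8 + j20000 → |·| = √(8²+20000²) = √400000064 ≈ 20000, ∠ = arctan(20000/8) ≈ 89.98°
zero (s+110): 110 + j20000 → |·| = √(110²+20000²) = √400012100 ≈ 20000, ∠ = arctan(20000/110) ≈ 89.68°
pole (s+500): 500 + j20000 → |·| = √(500²+20000²) = √400250000 ≈ 20006, ∠ = arctan(20000/500) ≈ 88.57°
pole (s+2000): 2000 + j20000 → |·| = √(2000²+20000²) = √404000000 ≈ 20100, ∠ = arctan(20000/2000) ≈ 84.29°
|G| = 50 · 4e+08 / 4.0212e+08 ≈ 49.736
Gain = 20 log₁₀(49.736) ≈ 33.93 dB
∠G = 179.66° − 172.86° = 6.80°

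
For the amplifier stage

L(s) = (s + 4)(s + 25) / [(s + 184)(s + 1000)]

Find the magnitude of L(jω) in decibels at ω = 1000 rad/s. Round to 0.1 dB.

At s = jω = j1000:
zero (s+4): 4 + j1000 → |·| = √(4²+1000²) = √1000016 ≈ 1000, ∠ = arctan(1000/4) ≈ 89.77°
zero (s+25): 25 + j1000 → |·| = √(25²+1000²) = √1000625 ≈ 1000.3, ∠ = arctan(1000/25) ≈ 88.57°
pole (s+184): 184 + j1000 → |·| = √(184²+1000²) = √1033856 ≈ 1016.8, ∠ = arctan(1000/184) ≈ 79.57°
pole (s+1000): 1000 + j1000 → |·| = √(1000²+1000²) = √2000000 ≈ 1414.2, ∠ = arctan(1000/1000) ≈ 45.00°
|L| = 1 · 1.0003e+06 / 1.438e+06 ≈ 0.69562
Gain = 20 log₁₀(0.69562) ≈ -3.15 dB

-3.2 dB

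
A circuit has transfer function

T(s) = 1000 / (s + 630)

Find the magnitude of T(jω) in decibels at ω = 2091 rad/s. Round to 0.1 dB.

At s = jω = j2091:
pole (s+630): 630 + j2091 → |·| = √(630²+2091²) = √4769181 ≈ 2183.8, ∠ = arctan(2091/630) ≈ 73.23°
|T| = 1000 / 2183.8 ≈ 0.45792
Gain = 20 log₁₀(0.45792) ≈ -6.78 dB

-6.8 dB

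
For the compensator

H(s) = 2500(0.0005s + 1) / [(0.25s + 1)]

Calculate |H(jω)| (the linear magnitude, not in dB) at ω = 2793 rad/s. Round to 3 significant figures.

At ω = 2793 rad/s:
zero (1 + j2793·0.0005) = 1 + j1.3965 → |·| ≈ 1.7176, ∠ ≈ 54.39°
pole (1 + j2793·0.25) = 1 + j698.25 → |·| ≈ 698.25, ∠ ≈ 89.92°
|H| = 2500 · 1.7176 / (698.25) ≈ 6.1497

6.15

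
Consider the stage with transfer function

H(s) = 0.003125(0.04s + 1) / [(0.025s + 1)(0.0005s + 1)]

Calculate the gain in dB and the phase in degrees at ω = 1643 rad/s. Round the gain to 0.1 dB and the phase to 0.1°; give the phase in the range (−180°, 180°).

At ω = 1643 rad/s:
zero (1 + j1643·0.04) = 1 + j65.72 → |·| ≈ 65.728, ∠ ≈ 89.13°
pole (1 + j1643·0.025) = 1 + j41.075 → |·| ≈ 41.087, ∠ ≈ 88.61°
pole (1 + j1643·0.0005) = 1 + j0.8215 → |·| ≈ 1.2942, ∠ ≈ 39.40°
|H| = 0.003125 · 65.728 / (41.087 · 1.2942) ≈ 0.0038627
Gain = 20 log₁₀(0.0038627) ≈ -48.26 dB
∠H = (89.13°) − (88.61° + 39.40°) = -38.88°

-48.3 dB, -38.9°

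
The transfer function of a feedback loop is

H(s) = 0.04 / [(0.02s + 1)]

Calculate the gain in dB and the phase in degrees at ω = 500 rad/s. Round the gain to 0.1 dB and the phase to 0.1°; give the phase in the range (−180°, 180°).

-48.0 dB, -84.3°

At ω = 500 rad/s:
pole (1 + j500·0.02) = 1 + j10 → |·| ≈ 10.05, ∠ ≈ 84.29°
|H| = 0.04 · 1 / (10.05) ≈ 0.0039801
Gain = 20 log₁₀(0.0039801) ≈ -48.00 dB
∠H = (0°) − (84.29°) = -84.29°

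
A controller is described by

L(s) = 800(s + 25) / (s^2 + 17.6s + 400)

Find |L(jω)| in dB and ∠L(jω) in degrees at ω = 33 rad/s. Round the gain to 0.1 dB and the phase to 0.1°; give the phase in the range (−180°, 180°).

31.3 dB, -87.0°

At s = jω = j33:
zero (s+25): 25 + j33 → |·| = √(25²+33²) = √1714 ≈ 41.4, ∠ = arctan(33/25) ≈ 52.85°
quadratic: (j33)² + 17.6·j33 + 400 = -689 + j580.8 → |·| ≈ 901.14, ∠ ≈ 139.87°
|L| = 800 · 41.4 / 901.14 ≈ 36.753
Gain = 20 log₁₀(36.753) ≈ 31.31 dB
∠L = 52.85° − 139.87° = -87.02°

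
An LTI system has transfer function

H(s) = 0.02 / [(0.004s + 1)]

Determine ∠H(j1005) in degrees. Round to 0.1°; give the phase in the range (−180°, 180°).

-76.0°

At ω = 1005 rad/s:
pole (1 + j1005·0.004) = 1 + j4.02 → |·| ≈ 4.1425, ∠ ≈ 76.03°
∠H = (0°) − (76.03°) = -76.03°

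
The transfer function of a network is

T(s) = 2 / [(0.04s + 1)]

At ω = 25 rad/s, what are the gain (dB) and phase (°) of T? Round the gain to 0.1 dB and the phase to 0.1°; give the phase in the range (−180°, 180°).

3.0 dB, -45.0°

At ω = 25 rad/s:
pole (1 + j25·0.04) = 1 + j1 → |·| ≈ 1.4142, ∠ ≈ 45.00°
|T| = 2 · 1 / (1.4142) ≈ 1.4142
Gain = 20 log₁₀(1.4142) ≈ 3.01 dB
∠T = (0°) − (45.00°) = -45.00°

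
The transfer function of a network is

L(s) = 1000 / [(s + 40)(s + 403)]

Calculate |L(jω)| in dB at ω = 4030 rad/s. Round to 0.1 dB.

At s = jω = j4030:
pole (s+40): 40 + j4030 → |·| = √(40²+4030²) = √16242500 ≈ 4030.2, ∠ = arctan(4030/40) ≈ 89.43°
pole (s+403): 403 + j4030 → |·| = √(403²+4030²) = √16403309 ≈ 4050.1, ∠ = arctan(4030/403) ≈ 84.29°
|L| = 1000 / 1.6323e+07 ≈ 6.1263e-05
Gain = 20 log₁₀(6.1263e-05) ≈ -84.26 dB

-84.3 dB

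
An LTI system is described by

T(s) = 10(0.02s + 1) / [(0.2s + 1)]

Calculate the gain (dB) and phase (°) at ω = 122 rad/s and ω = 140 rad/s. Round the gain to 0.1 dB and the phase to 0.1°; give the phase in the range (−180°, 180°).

At ω = 122 rad/s:
zero (1 + j122·0.02) = 1 + j2.44 → |·| ≈ 2.637, ∠ ≈ 67.71°
pole (1 + j122·0.2) = 1 + j24.4 → |·| ≈ 24.42, ∠ ≈ 87.65°
|T| = 10 · 2.637 / (24.42) ≈ 1.0799
Gain = 20 log₁₀(1.0799) ≈ 0.67 dB
∠T = (67.71°) − (87.65°) = -19.94°

At ω = 140 rad/s:
zero (1 + j140·0.02) = 1 + j2.8 → |·| ≈ 2.9732, ∠ ≈ 70.35°
pole (1 + j140·0.2) = 1 + j28 → |·| ≈ 28.018, ∠ ≈ 87.95°
|T| = 10 · 2.9732 / (28.018) ≈ 1.0612
Gain = 20 log₁₀(1.0612) ≈ 0.52 dB
∠T = (70.35°) − (87.95°) = -17.60°

ω = 122: 0.7 dB, -19.9°; ω = 140: 0.5 dB, -17.6°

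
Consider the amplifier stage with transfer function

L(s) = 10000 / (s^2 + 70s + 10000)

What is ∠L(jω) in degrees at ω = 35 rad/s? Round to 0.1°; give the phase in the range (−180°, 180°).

At s = jω = j35:
quadratic: (j35)² + 70·j35 + 10000 = 8775 + j2450 → |·| ≈ 9110.6, ∠ ≈ 15.60°
∠L = 0.00° − 15.60° = -15.60°

-15.6°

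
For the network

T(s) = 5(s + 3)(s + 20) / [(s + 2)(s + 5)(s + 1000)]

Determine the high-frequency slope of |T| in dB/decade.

Each pole contributes −20 dB/decade at high frequency; each zero contributes +20 dB/decade.
Net: 2 zero(s) − 3 pole(s) → -20 dB/decade.

-20 dB/decade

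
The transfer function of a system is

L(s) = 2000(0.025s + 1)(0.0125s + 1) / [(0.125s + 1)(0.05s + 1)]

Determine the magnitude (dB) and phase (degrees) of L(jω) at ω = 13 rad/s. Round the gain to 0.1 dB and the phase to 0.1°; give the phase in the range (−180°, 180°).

59.4 dB, -64.2°

At ω = 13 rad/s:
zero (1 + j13·0.025) = 1 + j0.325 → |·| ≈ 1.0515, ∠ ≈ 18.00°
zero (1 + j13·0.0125) = 1 + j0.1625 → |·| ≈ 1.0131, ∠ ≈ 9.23°
pole (1 + j13·0.125) = 1 + j1.625 → |·| ≈ 1.908, ∠ ≈ 58.39°
pole (1 + j13·0.05) = 1 + j0.65 → |·| ≈ 1.1927, ∠ ≈ 33.02°
|L| = 2000 · 1.0515 · 1.0131 / (1.908 · 1.1927) ≈ 936.23
Gain = 20 log₁₀(936.23) ≈ 59.43 dB
∠L = (18.00° + 9.23°) − (58.39° + 33.02°) = -64.18°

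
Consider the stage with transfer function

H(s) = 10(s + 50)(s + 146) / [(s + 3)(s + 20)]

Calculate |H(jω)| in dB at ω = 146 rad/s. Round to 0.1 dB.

At s = jω = j146:
zero (s+50): 50 + j146 → |·| = √(50²+146²) = √23816 ≈ 154.32, ∠ = arctan(146/50) ≈ 71.10°
zero (s+146): 146 + j146 → |·| = √(146²+146²) = √42632 ≈ 206.48, ∠ = arctan(146/146) ≈ 45.00°
pole (s+3): 3 + j146 → |·| = √(3²+146²) = √21325 ≈ 146.03, ∠ = arctan(146/3) ≈ 88.82°
pole (s+20): 20 + j146 → |·| = √(20²+146²) = √21716 ≈ 147.36, ∠ = arctan(146/20) ≈ 82.20°
|H| = 10 · 31864 / 21519 ≈ 14.807
Gain = 20 log₁₀(14.807) ≈ 23.41 dB

23.4 dB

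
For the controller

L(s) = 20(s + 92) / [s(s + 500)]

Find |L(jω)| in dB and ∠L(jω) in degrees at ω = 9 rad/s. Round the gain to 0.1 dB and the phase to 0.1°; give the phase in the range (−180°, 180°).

-7.7 dB, -85.4°

At s = jω = j9:
zero (s+92): 92 + j9 → |·| = √(92²+9²) = √8545 ≈ 92.439, ∠ = arctan(9/92) ≈ 5.59°
pole (s+500): 500 + j9 → |·| = √(500²+9²) = √250081 ≈ 500.08, ∠ = arctan(9/500) ≈ 1.03°
pole at origin: |s| = 9, ∠ = 90.00° (in denominator)
|L| = 20 · 92.439 / 4500.7 ≈ 0.41078
Gain = 20 log₁₀(0.41078) ≈ -7.73 dB
∠L = 5.59° − 91.03° = -85.44°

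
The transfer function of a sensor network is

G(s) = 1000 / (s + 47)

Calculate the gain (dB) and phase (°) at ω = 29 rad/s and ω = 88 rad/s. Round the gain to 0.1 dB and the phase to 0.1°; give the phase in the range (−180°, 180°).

At s = jω = j29:
pole (s+47): 47 + j29 → |·| = √(47²+29²) = √3050 ≈ 55.227, ∠ = arctan(29/47) ≈ 31.68°
|G| = 1000 / 55.227 ≈ 18.107
Gain = 20 log₁₀(18.107) ≈ 25.16 dB
∠G = 0.00° − 31.68° = -31.68°

At s = jω = j88:
pole (s+47): 47 + j88 → |·| = √(47²+88²) = √9953 ≈ 99.765, ∠ = arctan(88/47) ≈ 61.89°
|G| = 1000 / 99.765 ≈ 10.024
Gain = 20 log₁₀(10.024) ≈ 20.02 dB
∠G = 0.00° − 61.89° = -61.89°

ω = 29: 25.2 dB, -31.7°; ω = 88: 20.0 dB, -61.9°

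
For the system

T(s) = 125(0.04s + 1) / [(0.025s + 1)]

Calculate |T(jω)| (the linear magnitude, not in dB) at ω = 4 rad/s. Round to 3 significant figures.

At ω = 4 rad/s:
zero (1 + j4·0.04) = 1 + j0.16 → |·| ≈ 1.0127, ∠ ≈ 9.09°
pole (1 + j4·0.025) = 1 + j0.1 → |·| ≈ 1.005, ∠ ≈ 5.71°
|T| = 125 · 1.0127 / (1.005) ≈ 125.96

126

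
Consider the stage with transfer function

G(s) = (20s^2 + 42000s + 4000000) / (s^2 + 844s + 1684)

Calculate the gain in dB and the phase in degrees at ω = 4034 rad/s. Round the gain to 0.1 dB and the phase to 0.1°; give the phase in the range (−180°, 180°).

26.8 dB, -16.0°

Substitute s = j4034:
Numerator: 20(j4034)^2 + 42000(j4034) + 4000000 = -321463120 + j169428000
Denominator: (j4034)^2 + 844(j4034) + 1684 = -16271472 + j3404696
|N| = √(321463120² + 169428000²) ≈ 3.6338e+08, ∠N ≈ 152.21°
|D| = √(16271472² + 3404696²) ≈ 1.6624e+07, ∠D ≈ 168.18°
|G| = 3.6338e+08 / 1.6624e+07 ≈ 21.859
Gain = 20 log₁₀(21.859) ≈ 26.79 dB
∠G = 152.21° − 168.18° = -15.97°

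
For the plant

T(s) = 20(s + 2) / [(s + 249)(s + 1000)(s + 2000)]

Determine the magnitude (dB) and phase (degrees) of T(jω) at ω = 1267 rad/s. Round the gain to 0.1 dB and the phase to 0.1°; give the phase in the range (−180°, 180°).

At s = jω = j1267:
zero (s+2): 2 + j1267 → |·| = √(2²+1267²) = √1605293 ≈ 1267, ∠ = arctan(1267/2) ≈ 89.91°
pole (s+249): 249 + j1267 → |·| = √(249²+1267²) = √1667290 ≈ 1291.2, ∠ = arctan(1267/249) ≈ 78.88°
pole (s+1000): 1000 + j1267 → |·| = √(1000²+1267²) = √2605289 ≈ 1614.1, ∠ = arctan(1267/1000) ≈ 51.72°
pole (s+2000): 2000 + j1267 → |·| = √(2000²+1267²) = √5605289 ≈ 2367.5, ∠ = arctan(1267/2000) ≈ 32.35°
|T| = 20 · 1267 / 4.9342e+09 ≈ 5.1356e-06
Gain = 20 log₁₀(5.1356e-06) ≈ -105.79 dB
∠T = 89.91° − 162.95° = -73.04°

-105.8 dB, -73.0°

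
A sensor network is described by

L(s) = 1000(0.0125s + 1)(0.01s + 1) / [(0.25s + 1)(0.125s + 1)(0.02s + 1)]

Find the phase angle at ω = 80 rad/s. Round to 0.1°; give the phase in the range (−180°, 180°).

At ω = 80 rad/s:
zero (1 + j80·0.0125) = 1 + j1 → |·| ≈ 1.4142, ∠ ≈ 45.00°
zero (1 + j80·0.01) = 1 + j0.8 → |·| ≈ 1.2806, ∠ ≈ 38.66°
pole (1 + j80·0.25) = 1 + j20 → |·| ≈ 20.025, ∠ ≈ 87.14°
pole (1 + j80·0.125) = 1 + j10 → |·| ≈ 10.05, ∠ ≈ 84.29°
pole (1 + j80·0.02) = 1 + j1.6 → |·| ≈ 1.8868, ∠ ≈ 57.99°
∠L = (45.00° + 38.66°) − (87.14° + 84.29° + 57.99°) = -145.76°

-145.8°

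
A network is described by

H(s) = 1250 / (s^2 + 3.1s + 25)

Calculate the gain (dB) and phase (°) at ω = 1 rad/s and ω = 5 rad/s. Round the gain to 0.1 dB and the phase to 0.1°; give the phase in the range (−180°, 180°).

At s = jω = j1:
quadratic: (j1)² + 3.1·j1 + 25 = 24 + j3.1 → |·| ≈ 24.199, ∠ ≈ 7.36°
|H| = 1250 / 24.199 ≈ 51.655
Gain = 20 log₁₀(51.655) ≈ 34.26 dB
∠H = 0.00° − 7.36° = -7.36°

At s = jω = j5:
quadratic: (j5)² + 3.1·j5 + 25 = 0 + j15.5 → |·| ≈ 15.5, ∠ ≈ 90.00°
|H| = 1250 / 15.5 ≈ 80.645
Gain = 20 log₁₀(80.645) ≈ 38.13 dB
∠H = 0.00° − 90.00° = -90.00°

ω = 1: 34.3 dB, -7.4°; ω = 5: 38.1 dB, -90.0°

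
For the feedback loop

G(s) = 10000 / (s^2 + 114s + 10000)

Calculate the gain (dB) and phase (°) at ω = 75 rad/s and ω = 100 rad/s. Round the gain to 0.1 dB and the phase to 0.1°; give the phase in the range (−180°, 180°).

At s = jω = j75:
quadratic: (j75)² + 114·j75 + 10000 = 4375 + j8550 → |·| ≈ 9604.3, ∠ ≈ 62.90°
|G| = 10000 / 9604.3 ≈ 1.0412
Gain = 20 log₁₀(1.0412) ≈ 0.35 dB
∠G = 0.00° − 62.90° = -62.90°

At s = jω = j100:
quadratic: (j100)² + 114·j100 + 10000 = 0 + j11400 → |·| ≈ 11400, ∠ ≈ 90.00°
|G| = 10000 / 11400 ≈ 0.87719
Gain = 20 log₁₀(0.87719) ≈ -1.14 dB
∠G = 0.00° − 90.00° = -90.00°

ω = 75: 0.4 dB, -62.9°; ω = 100: -1.1 dB, -90.0°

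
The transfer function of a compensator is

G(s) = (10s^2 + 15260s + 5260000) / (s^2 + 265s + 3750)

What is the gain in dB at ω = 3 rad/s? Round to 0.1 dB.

Substitute s = j3:
Numerator: 10(j3)^2 + 15260(j3) + 5260000 = 5259910 + j45780
Denominator: (j3)^2 + 265(j3) + 3750 = 3741 + j795
|N| = √(5259910² + 45780²) ≈ 5.2601e+06, ∠N ≈ 0.50°
|D| = √(3741² + 795²) ≈ 3824.5, ∠D ≈ 12.00°
|G| = 5.2601e+06 / 3824.5 ≈ 1375.4
Gain = 20 log₁₀(1375.4) ≈ 62.77 dB

62.8 dB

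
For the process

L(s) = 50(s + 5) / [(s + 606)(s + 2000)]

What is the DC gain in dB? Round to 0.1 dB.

L(0) = 50·5 / (606·2000) ≈ 0.00020627
20 log₁₀(0.00020627) ≈ -73.71 dB

-73.7 dB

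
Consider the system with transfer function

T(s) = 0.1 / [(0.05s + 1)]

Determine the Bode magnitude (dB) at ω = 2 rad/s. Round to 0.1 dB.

-20.0 dB

At ω = 2 rad/s:
pole (1 + j2·0.05) = 1 + j0.1 → |·| ≈ 1.005, ∠ ≈ 5.71°
|T| = 0.1 · 1 / (1.005) ≈ 0.099502
Gain = 20 log₁₀(0.099502) ≈ -20.04 dB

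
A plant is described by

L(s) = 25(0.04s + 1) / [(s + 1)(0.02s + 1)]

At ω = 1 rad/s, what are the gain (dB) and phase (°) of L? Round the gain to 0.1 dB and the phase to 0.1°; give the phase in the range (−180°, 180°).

25.0 dB, -43.9°

At ω = 1 rad/s:
zero (1 + j1·0.04) = 1 + j0.04 → |·| ≈ 1.0008, ∠ ≈ 2.29°
pole (1 + j1·1) = 1 + j1 → |·| ≈ 1.4142, ∠ ≈ 45.00°
pole (1 + j1·0.02) = 1 + j0.02 → |·| ≈ 1.0002, ∠ ≈ 1.15°
|L| = 25 · 1.0008 / (1.4142 · 1.0002) ≈ 17.688
Gain = 20 log₁₀(17.688) ≈ 24.95 dB
∠L = (2.29°) − (45.00° + 1.15°) = -43.86°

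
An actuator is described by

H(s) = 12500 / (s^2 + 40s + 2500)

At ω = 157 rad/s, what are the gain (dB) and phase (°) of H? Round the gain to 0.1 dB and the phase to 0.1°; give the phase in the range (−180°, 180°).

-5.3 dB, -164.2°

At s = jω = j157:
quadratic: (j157)² + 40·j157 + 2500 = -22149 + j6280 → |·| ≈ 23022, ∠ ≈ 164.17°
|H| = 12500 / 23022 ≈ 0.54296
Gain = 20 log₁₀(0.54296) ≈ -5.30 dB
∠H = 0.00° − 164.17° = -164.17°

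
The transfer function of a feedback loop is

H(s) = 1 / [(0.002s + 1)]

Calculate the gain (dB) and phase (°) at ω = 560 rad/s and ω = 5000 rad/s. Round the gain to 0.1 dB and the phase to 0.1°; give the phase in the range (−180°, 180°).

ω = 560: -3.5 dB, -48.2°; ω = 5000: -20.0 dB, -84.3°

At ω = 560 rad/s:
pole (1 + j560·0.002) = 1 + j1.12 → |·| ≈ 1.5015, ∠ ≈ 48.24°
|H| = 1 · 1 / (1.5015) ≈ 0.666
Gain = 20 log₁₀(0.666) ≈ -3.53 dB
∠H = (0°) − (48.24°) = -48.24°

At ω = 5000 rad/s:
pole (1 + j5000·0.002) = 1 + j10 → |·| ≈ 10.05, ∠ ≈ 84.29°
|H| = 1 · 1 / (10.05) ≈ 0.099502
Gain = 20 log₁₀(0.099502) ≈ -20.04 dB
∠H = (0°) − (84.29°) = -84.29°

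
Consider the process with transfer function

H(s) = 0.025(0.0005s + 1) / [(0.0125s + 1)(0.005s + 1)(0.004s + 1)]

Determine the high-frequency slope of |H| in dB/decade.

Each pole contributes −20 dB/decade at high frequency; each zero contributes +20 dB/decade.
Net: 1 zero(s) − 3 pole(s) → -40 dB/decade.

-40 dB/decade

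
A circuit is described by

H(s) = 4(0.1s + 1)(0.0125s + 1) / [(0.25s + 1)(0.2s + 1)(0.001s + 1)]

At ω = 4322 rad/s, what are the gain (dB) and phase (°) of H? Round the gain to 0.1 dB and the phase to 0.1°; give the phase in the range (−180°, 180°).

-32.9 dB, -78.0°

At ω = 4322 rad/s:
zero (1 + j4322·0.1) = 1 + j432.2 → |·| ≈ 432.2, ∠ ≈ 89.87°
zero (1 + j4322·0.0125) = 1 + j54.025 → |·| ≈ 54.034, ∠ ≈ 88.94°
pole (1 + j4322·0.25) = 1 + j1080.5 → |·| ≈ 1080.5, ∠ ≈ 89.95°
pole (1 + j4322·0.2) = 1 + j864.4 → |·| ≈ 864.4, ∠ ≈ 89.93°
pole (1 + j4322·0.001) = 1 + j4.322 → |·| ≈ 4.4362, ∠ ≈ 76.97°
|H| = 4 · 432.2 · 54.034 / (1080.5 · 864.4 · 4.4362) ≈ 0.022546
Gain = 20 log₁₀(0.022546) ≈ -32.94 dB
∠H = (89.87° + 88.94°) − (89.95° + 89.93° + 76.97°) = -78.04°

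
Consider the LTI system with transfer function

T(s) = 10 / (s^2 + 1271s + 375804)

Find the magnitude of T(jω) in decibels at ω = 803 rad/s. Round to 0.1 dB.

Substitute s = j803:
Numerator: 10 = 10 + j0
Denominator: (j803)^2 + 1271(j803) + 375804 = -269005 + j1020613
|N| = √(10² + 0²) ≈ 10, ∠N ≈ 0.00°
|D| = √(269005² + 1020613²) ≈ 1.0555e+06, ∠D ≈ 104.77°
|T| = 10 / 1.0555e+06 ≈ 9.4742e-06
Gain = 20 log₁₀(9.4742e-06) ≈ -100.47 dB

-100.5 dB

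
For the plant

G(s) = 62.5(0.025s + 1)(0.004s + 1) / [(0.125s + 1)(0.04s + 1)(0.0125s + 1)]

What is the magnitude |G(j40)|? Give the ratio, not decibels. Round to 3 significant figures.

At ω = 40 rad/s:
zero (1 + j40·0.025) = 1 + j1 → |·| ≈ 1.4142, ∠ ≈ 45.00°
zero (1 + j40·0.004) = 1 + j0.16 → |·| ≈ 1.0127, ∠ ≈ 9.09°
pole (1 + j40·0.125) = 1 + j5 → |·| ≈ 5.099, ∠ ≈ 78.69°
pole (1 + j40·0.04) = 1 + j1.6 → |·| ≈ 1.8868, ∠ ≈ 57.99°
pole (1 + j40·0.0125) = 1 + j0.5 → |·| ≈ 1.118, ∠ ≈ 26.57°
|G| = 62.5 · 1.4142 · 1.0127 / (5.099 · 1.8868 · 1.118) ≈ 8.3218

8.32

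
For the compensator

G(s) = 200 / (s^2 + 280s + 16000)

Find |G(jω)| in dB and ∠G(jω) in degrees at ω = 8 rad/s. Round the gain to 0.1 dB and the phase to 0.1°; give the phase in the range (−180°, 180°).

-38.1 dB, -8.0°

Substitute s = j8:
Numerator: 200 = 200 + j0
Denominator: (j8)^2 + 280(j8) + 16000 = 15936 + j2240
|N| = √(200² + 0²) ≈ 200, ∠N ≈ 0.00°
|D| = √(15936² + 2240²) ≈ 16093, ∠D ≈ 8.00°
|G| = 200 / 16093 ≈ 0.012428
Gain = 20 log₁₀(0.012428) ≈ -38.11 dB
∠G = 0.00° − 8.00° = -8.00°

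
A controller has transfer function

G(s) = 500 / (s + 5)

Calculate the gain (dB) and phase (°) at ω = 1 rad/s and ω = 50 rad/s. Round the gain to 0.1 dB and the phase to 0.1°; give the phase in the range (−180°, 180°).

At s = jω = j1:
pole (s+5): 5 + j1 → |·| = √(5²+1²) = √26 ≈ 5.099, ∠ = arctan(1/5) ≈ 11.31°
|G| = 500 / 5.099 ≈ 98.058
Gain = 20 log₁₀(98.058) ≈ 39.83 dB
∠G = 0.00° − 11.31° = -11.31°

At s = jω = j50:
pole (s+5): 5 + j50 → |·| = √(5²+50²) = √2525 ≈ 50.249, ∠ = arctan(50/5) ≈ 84.29°
|G| = 500 / 50.249 ≈ 9.9504
Gain = 20 log₁₀(9.9504) ≈ 19.96 dB
∠G = 0.00° − 84.29° = -84.29°

ω = 1: 39.8 dB, -11.3°; ω = 50: 20.0 dB, -84.3°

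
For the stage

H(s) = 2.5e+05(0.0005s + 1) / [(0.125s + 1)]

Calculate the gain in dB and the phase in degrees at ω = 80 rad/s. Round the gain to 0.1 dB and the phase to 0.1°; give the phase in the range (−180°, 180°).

At ω = 80 rad/s:
zero (1 + j80·0.0005) = 1 + j0.04 → |·| ≈ 1.0008, ∠ ≈ 2.29°
pole (1 + j80·0.125) = 1 + j10 → |·| ≈ 10.05, ∠ ≈ 84.29°
|H| = 2.5e+05 · 1.0008 / (10.05) ≈ 24896
Gain = 20 log₁₀(24896) ≈ 87.92 dB
∠H = (2.29°) − (84.29°) = -82.00°

87.9 dB, -82.0°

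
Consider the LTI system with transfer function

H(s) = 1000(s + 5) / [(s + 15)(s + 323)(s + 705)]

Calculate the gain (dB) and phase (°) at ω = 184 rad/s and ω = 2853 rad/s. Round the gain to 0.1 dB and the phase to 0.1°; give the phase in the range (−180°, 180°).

At s = jω = j184:
zero (s+5): 5 + j184 → |·| = √(5²+184²) = √33881 ≈ 184.07, ∠ = arctan(184/5) ≈ 88.44°
pole (s+15): 15 + j184 → |·| = √(15²+184²) = √34081 ≈ 184.61, ∠ = arctan(184/15) ≈ 85.34°
pole (s+323): 323 + j184 → |·| = √(323²+184²) = √138185 ≈ 371.73, ∠ = arctan(184/323) ≈ 29.67°
pole (s+705): 705 + j184 → |·| = √(705²+184²) = √530881 ≈ 728.62, ∠ = arctan(184/705) ≈ 14.63°
|H| = 1000 · 184.07 / 5.0002e+07 ≈ 0.0036813
Gain = 20 log₁₀(0.0036813) ≈ -48.68 dB
∠H = 88.44° − 129.64° = -41.20°

At s = jω = j2853:
zero (s+5): 5 + j2853 → |·| = √(5²+2853²) = √8139634 ≈ 2853, ∠ = arctan(2853/5) ≈ 89.90°
pole (s+15): 15 + j2853 → |·| = √(15²+2853²) = √8139834 ≈ 2853, ∠ = arctan(2853/15) ≈ 89.70°
pole (s+323): 323 + j2853 → |·| = √(323²+2853²) = √8243938 ≈ 2871.2, ∠ = arctan(2853/323) ≈ 83.54°
pole (s+705): 705 + j2853 → |·| = √(705²+2853²) = √8636634 ≈ 2938.8, ∠ = arctan(2853/705) ≈ 76.12°
|H| = 1000 · 2853 / 2.4073e+10 ≈ 0.00011851
Gain = 20 log₁₀(0.00011851) ≈ -78.52 dB
∠H = 89.90° − 249.36° = -159.46°

ω = 184: -48.7 dB, -41.2°; ω = 2853: -78.5 dB, -159.5°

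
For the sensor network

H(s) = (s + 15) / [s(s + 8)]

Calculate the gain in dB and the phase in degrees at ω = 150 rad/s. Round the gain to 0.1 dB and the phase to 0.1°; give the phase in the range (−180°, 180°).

At s = jω = j150:
zero (s+15): 15 + j150 → |·| = √(15²+150²) = √22725 ≈ 150.75, ∠ = arctan(150/15) ≈ 84.29°
pole (s+8): 8 + j150 → |·| = √(8²+150²) = √22564 ≈ 150.21, ∠ = arctan(150/8) ≈ 86.95°
pole at origin: |s| = 150, ∠ = 90.00° (in denominator)
|H| = 1 · 150.75 / 22532 ≈ 0.0066905
Gain = 20 log₁₀(0.0066905) ≈ -43.49 dB
∠H = 84.29° − 176.95° = -92.66°

-43.5 dB, -92.7°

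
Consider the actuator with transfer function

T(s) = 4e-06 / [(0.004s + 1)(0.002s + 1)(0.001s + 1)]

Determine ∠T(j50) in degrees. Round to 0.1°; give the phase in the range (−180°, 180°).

-19.9°

At ω = 50 rad/s:
pole (1 + j50·0.004) = 1 + j0.2 → |·| ≈ 1.0198, ∠ ≈ 11.31°
pole (1 + j50·0.002) = 1 + j0.1 → |·| ≈ 1.005, ∠ ≈ 5.71°
pole (1 + j50·0.001) = 1 + j0.05 → |·| ≈ 1.0012, ∠ ≈ 2.86°
∠T = (0°) − (11.31° + 5.71° + 2.86°) = -19.88°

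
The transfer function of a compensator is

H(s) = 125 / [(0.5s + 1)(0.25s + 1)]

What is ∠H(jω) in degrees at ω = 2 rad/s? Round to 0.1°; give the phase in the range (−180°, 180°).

At ω = 2 rad/s:
pole (1 + j2·0.5) = 1 + j1 → |·| ≈ 1.4142, ∠ ≈ 45.00°
pole (1 + j2·0.25) = 1 + j0.5 → |·| ≈ 1.118, ∠ ≈ 26.57°
∠H = (0°) − (45.00° + 26.57°) = -71.57°

-71.6°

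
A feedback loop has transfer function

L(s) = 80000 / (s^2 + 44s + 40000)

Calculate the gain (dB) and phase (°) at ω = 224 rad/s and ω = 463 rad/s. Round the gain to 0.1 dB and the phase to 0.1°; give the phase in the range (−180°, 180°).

At s = jω = j224:
quadratic: (j224)² + 44·j224 + 40000 = -10176 + j9856 → |·| ≈ 14167, ∠ ≈ 135.92°
|L| = 80000 / 14167 ≈ 5.6469
Gain = 20 log₁₀(5.6469) ≈ 15.04 dB
∠L = 0.00° − 135.92° = -135.92°

At s = jω = j463:
quadratic: (j463)² + 44·j463 + 40000 = -174369 + j20372 → |·| ≈ 1.7556e+05, ∠ ≈ 173.34°
|L| = 80000 / 1.7556e+05 ≈ 0.45568
Gain = 20 log₁₀(0.45568) ≈ -6.83 dB
∠L = 0.00° − 173.34° = -173.34°

ω = 224: 15.0 dB, -135.9°; ω = 463: -6.8 dB, -173.3°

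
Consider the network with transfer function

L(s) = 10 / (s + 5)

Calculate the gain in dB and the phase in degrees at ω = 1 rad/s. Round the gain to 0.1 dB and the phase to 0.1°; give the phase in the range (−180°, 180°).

At s = jω = j1:
pole (s+5): 5 + j1 → |·| = √(5²+1²) = √26 ≈ 5.099, ∠ = arctan(1/5) ≈ 11.31°
|L| = 10 / 5.099 ≈ 1.9612
Gain = 20 log₁₀(1.9612) ≈ 5.85 dB
∠L = 0.00° − 11.31° = -11.31°

5.9 dB, -11.3°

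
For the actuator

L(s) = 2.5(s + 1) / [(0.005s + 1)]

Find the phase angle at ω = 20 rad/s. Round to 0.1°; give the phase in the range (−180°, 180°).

81.4°

At ω = 20 rad/s:
zero (1 + j20·1) = 1 + j20 → |·| ≈ 20.025, ∠ ≈ 87.14°
pole (1 + j20·0.005) = 1 + j0.1 → |·| ≈ 1.005, ∠ ≈ 5.71°
∠L = (87.14°) − (5.71°) = 81.43°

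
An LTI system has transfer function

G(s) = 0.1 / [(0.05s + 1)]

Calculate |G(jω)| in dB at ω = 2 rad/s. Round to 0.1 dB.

-20.0 dB

At ω = 2 rad/s:
pole (1 + j2·0.05) = 1 + j0.1 → |·| ≈ 1.005, ∠ ≈ 5.71°
|G| = 0.1 · 1 / (1.005) ≈ 0.099502
Gain = 20 log₁₀(0.099502) ≈ -20.04 dB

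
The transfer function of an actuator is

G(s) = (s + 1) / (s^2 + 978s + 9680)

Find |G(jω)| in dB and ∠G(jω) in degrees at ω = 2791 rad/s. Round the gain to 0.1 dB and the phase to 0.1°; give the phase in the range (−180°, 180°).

-69.4 dB, -70.7°

Substitute s = j2791:
Numerator: (j2791) + 1 = 1 + j2791
Denominator: (j2791)^2 + 978(j2791) + 9680 = -7780001 + j2729598
|N| = √(1² + 2791²) ≈ 2791, ∠N ≈ 89.98°
|D| = √(7780001² + 2729598²) ≈ 8.2449e+06, ∠D ≈ 160.67°
|G| = 2791 / 8.2449e+06 ≈ 0.00033851
Gain = 20 log₁₀(0.00033851) ≈ -69.41 dB
∠G = 89.98° − 160.67° = -70.69°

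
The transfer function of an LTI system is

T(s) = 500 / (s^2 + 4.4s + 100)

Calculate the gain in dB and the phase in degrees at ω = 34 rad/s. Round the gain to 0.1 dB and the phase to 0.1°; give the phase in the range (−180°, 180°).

At s = jω = j34:
quadratic: (j34)² + 4.4·j34 + 100 = -1056 + j149.6 → |·| ≈ 1066.5, ∠ ≈ 171.94°
|T| = 500 / 1066.5 ≈ 0.46882
Gain = 20 log₁₀(0.46882) ≈ -6.58 dB
∠T = 0.00° − 171.94° = -171.94°

-6.6 dB, -171.9°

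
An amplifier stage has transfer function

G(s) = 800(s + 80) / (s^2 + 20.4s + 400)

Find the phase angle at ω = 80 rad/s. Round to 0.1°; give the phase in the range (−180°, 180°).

-119.8°

At s = jω = j80:
zero (s+80): 80 + j80 → |·| = √(80²+80²) = √12800 ≈ 113.14, ∠ = arctan(80/80) ≈ 45.00°
quadratic: (j80)² + 20.4·j80 + 400 = -6000 + j1632 → |·| ≈ 6218, ∠ ≈ 164.78°
∠G = 45.00° − 164.78° = -119.78°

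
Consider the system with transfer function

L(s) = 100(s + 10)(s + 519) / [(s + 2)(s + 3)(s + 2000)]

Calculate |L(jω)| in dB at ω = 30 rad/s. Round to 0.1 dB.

At s = jω = j30:
zero (s+10): 10 + j30 → |·| = √(10²+30²) = √1000 ≈ 31.623, ∠ = arctan(30/10) ≈ 71.57°
zero (s+519): 519 + j30 → |·| = √(519²+30²) = √270261 ≈ 519.87, ∠ = arctan(30/519) ≈ 3.31°
pole (s+2): 2 + j30 → |·| = √(2²+30²) = √904 ≈ 30.067, ∠ = arctan(30/2) ≈ 86.19°
pole (s+3): 3 + j30 → |·| = √(3²+30²) = √909 ≈ 30.15, ∠ = arctan(30/3) ≈ 84.29°
pole (s+2000): 2000 + j30 → |·| = √(2000²+30²) = √4000900 ≈ 2000.2, ∠ = arctan(30/2000) ≈ 0.86°
|L| = 100 · 16440 / 1.8132e+06 ≈ 0.90668
Gain = 20 log₁₀(0.90668) ≈ -0.85 dB

-0.9 dB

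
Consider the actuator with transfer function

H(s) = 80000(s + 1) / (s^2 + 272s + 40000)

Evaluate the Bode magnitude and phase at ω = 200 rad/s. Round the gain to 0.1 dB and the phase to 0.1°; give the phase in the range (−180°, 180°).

At s = jω = j200:
zero (s+1): 1 + j200 → |·| = √(1²+200²) = √40001 ≈ 200, ∠ = arctan(200/1) ≈ 89.71°
quadratic: (j200)² + 272·j200 + 40000 = 0 + j54400 → |·| ≈ 54400, ∠ ≈ 90.00°
|H| = 80000 · 200 / 54400 ≈ 294.12
Gain = 20 log₁₀(294.12) ≈ 49.37 dB
∠H = 89.71° − 90.00° = -0.29°

49.4 dB, -0.3°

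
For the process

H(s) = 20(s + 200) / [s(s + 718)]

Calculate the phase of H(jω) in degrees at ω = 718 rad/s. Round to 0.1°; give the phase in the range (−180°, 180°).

-60.6°

At s = jω = j718:
zero (s+200): 200 + j718 → |·| = √(200²+718²) = √555524 ≈ 745.33, ∠ = arctan(718/200) ≈ 74.43°
pole (s+718): 718 + j718 → |·| = √(718²+718²) = √1031048 ≈ 1015.4, ∠ = arctan(718/718) ≈ 45.00°
pole at origin: |s| = 718, ∠ = 90.00° (in denominator)
∠H = 74.43° − 135.00° = -60.57°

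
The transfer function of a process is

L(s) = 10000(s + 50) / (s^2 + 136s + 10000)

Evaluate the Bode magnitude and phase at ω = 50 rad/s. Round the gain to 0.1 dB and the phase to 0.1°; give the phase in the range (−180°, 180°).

At s = jω = j50:
zero (s+50): 50 + j50 → |·| = √(50²+50²) = √5000 ≈ 70.711, ∠ = arctan(50/50) ≈ 45.00°
quadratic: (j50)² + 136·j50 + 10000 = 7500 + j6800 → |·| ≈ 10124, ∠ ≈ 42.20°
|L| = 10000 · 70.711 / 10124 ≈ 69.845
Gain = 20 log₁₀(69.845) ≈ 36.88 dB
∠L = 45.00° − 42.20° = 2.80°

36.9 dB, 2.8°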